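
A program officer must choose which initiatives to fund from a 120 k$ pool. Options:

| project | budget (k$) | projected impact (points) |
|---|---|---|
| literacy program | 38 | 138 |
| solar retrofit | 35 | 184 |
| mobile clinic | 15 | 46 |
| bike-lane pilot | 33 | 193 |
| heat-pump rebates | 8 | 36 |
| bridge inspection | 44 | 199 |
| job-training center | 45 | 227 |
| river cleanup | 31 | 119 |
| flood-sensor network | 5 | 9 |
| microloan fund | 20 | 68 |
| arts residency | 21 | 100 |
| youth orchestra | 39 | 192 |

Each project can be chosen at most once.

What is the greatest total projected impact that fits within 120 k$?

614

Ranking by ratio (projected impact/k$): bike-lane pilot 5.85, solar retrofit 5.26, job-training center 5.04, youth orchestra 4.92.
The ratio heuristic lands on solar retrofit + bike-lane pilot + job-training center + flood-sensor network (613) but leaves 2 k$ idle.
The 45 k$ tied up in job-training center is better spent on heat-pump rebates + youth orchestra — total rises to 614 (120 k$).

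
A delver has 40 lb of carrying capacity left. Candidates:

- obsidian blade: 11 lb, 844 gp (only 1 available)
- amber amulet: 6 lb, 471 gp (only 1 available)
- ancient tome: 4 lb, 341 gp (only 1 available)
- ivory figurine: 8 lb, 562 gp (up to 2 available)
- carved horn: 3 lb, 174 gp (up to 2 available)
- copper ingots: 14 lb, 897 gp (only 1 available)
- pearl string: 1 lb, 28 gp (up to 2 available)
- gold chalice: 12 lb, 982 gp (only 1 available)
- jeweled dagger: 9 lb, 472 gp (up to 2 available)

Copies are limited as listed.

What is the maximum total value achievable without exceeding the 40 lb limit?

Greedy by ratio would take obsidian blade + amber amulet + ancient tome + 2×carved horn + pearl string + gold chalice: 40 lb used, total 3014.
Dropping ancient tome and carved horn and pearl string frees 8 lb; slotting in ivory figurine (8 lb) lifts the total to 3033 at 40 lb.
Nothing else within 40 lb beats 3033.

3033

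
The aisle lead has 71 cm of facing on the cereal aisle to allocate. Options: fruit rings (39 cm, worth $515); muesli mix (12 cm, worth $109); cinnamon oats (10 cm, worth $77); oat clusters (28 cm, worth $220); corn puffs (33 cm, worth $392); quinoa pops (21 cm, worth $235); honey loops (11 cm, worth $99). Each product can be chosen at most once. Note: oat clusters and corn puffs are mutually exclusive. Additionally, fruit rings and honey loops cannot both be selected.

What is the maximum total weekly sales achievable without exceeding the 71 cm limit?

827

By weekly sales per cm: fruit rings 13.21, corn puffs 11.88, quinoa pops 11.19, muesli mix 9.08 lead.
Taking fruit rings + cinnamon oats + quinoa pops: 70 cm used, 827 in weekly sales.
The spare 1 cm is too small for any remaining product, and no feasible exchange beats 827.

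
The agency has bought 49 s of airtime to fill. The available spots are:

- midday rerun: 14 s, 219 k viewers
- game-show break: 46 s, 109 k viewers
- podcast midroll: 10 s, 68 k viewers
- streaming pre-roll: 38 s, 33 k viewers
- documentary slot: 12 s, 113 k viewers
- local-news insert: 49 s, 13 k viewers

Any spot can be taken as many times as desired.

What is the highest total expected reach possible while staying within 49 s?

3×midday rerun uses 42 of the 49 s and totals 657.
Every other selection either busts 49 s or fails to beat 657.

657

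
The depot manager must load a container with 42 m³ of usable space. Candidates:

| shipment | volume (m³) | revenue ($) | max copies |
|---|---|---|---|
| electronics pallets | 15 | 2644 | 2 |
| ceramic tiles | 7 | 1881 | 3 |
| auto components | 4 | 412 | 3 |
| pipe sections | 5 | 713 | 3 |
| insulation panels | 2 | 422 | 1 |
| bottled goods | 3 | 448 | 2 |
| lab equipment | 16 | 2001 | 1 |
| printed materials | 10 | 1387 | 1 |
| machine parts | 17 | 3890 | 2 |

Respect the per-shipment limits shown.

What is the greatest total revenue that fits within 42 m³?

9981

Ranking by ratio (revenue/m³): ceramic tiles 268.71, machine parts 228.82, insulation panels 211.00.
The ratio heuristic lands on 3×ceramic tiles + insulation panels + machine parts (9955) but leaves 2 m³ idle.
The 2 m³ tied up in insulation panels is better spent on bottled goods — total rises to 9981 (41 m³).
No other feasible combination exceeds 9981.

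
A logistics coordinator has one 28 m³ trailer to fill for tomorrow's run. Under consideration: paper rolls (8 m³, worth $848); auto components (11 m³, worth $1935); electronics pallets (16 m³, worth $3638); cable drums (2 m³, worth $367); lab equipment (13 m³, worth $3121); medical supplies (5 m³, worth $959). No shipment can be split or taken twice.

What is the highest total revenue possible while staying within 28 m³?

5573

Taking the top-ratio shipments first gives paper rolls + cable drums + lab equipment + medical supplies for 5295 (28 m³).
A better packing is auto components + electronics pallets: 27 m³, total 5573.
The spare 1 m³ is too small for any remaining shipment, and no exchange beats 5573.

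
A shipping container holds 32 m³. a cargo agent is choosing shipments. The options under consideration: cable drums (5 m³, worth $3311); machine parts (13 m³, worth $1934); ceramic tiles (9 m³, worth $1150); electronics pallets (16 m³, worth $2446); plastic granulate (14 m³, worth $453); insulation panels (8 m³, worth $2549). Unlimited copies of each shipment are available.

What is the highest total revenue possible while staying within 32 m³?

19866

By revenue per m³: cable drums 662.20, insulation panels 318.62, electronics pallets 152.88, machine parts 148.77 lead.
Taking 6×cable drums: 30 m³ used, 19866 in revenue.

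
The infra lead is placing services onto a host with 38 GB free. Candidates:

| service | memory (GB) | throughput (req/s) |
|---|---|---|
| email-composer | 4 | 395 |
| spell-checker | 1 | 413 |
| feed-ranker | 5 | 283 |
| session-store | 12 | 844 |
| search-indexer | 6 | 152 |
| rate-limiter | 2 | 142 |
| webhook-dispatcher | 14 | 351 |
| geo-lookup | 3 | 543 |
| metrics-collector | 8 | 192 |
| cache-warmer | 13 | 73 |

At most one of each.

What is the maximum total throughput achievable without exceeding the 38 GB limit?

A density-first pass picks email-composer + spell-checker + feed-ranker + session-store + search-indexer + rate-limiter + geo-lookup — 2772 at 33 GB.
Dropping search-indexer frees 6 GB; slotting in metrics-collector (8 GB) lifts the total to 2812 at 35 GB.

2812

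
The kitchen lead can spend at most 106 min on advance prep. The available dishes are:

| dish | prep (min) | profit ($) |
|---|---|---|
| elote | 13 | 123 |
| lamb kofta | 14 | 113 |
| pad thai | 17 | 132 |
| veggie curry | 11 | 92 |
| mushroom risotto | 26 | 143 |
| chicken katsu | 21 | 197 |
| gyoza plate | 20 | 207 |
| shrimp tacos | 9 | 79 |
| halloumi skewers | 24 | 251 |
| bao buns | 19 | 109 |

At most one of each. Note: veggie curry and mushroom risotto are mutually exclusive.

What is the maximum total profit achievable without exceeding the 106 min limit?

Taking the top-ratio dishes first gives elote + veggie curry + chicken katsu + gyoza plate + shrimp tacos + halloumi skewers for 949 (98 min).
Dropping shrimp tacos frees 9 min; slotting in pad thai (17 min) lifts the total to 1002 at 106 min.
Next best is elote + pad thai + chicken katsu + gyoza plate + shrimp tacos + halloumi skewers at 989 (104 min) — short by 13.

1002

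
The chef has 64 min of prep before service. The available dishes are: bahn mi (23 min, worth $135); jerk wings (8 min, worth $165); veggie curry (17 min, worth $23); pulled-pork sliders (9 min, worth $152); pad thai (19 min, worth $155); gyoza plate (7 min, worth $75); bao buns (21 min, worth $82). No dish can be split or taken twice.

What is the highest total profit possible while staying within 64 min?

629

Taking jerk wings + pulled-pork sliders + pad thai + gyoza plate + bao buns: 64 min used, 629 in profit.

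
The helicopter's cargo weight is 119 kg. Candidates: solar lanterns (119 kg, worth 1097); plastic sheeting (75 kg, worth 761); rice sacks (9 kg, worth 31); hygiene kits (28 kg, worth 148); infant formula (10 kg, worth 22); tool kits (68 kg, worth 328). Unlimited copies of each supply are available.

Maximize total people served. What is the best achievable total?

1097

A density-first pass picks plastic sheeting + rice sacks + hygiene kits — 940 at 112 kg.
Replace plastic sheeting and rice sacks and hygiene kits with solar lanterns: the trade gains 157 net, giving 1097 at 119 kg.
Every other selection either busts 119 kg or fails to beat 1097.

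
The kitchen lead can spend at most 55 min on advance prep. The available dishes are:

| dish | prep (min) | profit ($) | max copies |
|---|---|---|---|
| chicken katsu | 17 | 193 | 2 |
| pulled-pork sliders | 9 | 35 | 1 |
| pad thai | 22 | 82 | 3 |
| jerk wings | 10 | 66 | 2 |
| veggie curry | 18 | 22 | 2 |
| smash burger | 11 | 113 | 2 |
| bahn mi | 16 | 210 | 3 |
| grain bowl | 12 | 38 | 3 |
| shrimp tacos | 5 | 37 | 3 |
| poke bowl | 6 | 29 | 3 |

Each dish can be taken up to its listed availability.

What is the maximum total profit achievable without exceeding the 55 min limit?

Taking 3×bahn mi + shrimp tacos: 53 min used, 667 in profit.
No other feasible combination exceeds 667.

667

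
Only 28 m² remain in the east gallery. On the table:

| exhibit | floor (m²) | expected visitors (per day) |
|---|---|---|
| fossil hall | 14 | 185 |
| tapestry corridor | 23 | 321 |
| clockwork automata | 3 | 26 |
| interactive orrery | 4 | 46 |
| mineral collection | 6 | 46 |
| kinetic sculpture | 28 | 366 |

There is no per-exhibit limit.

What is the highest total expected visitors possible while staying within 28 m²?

Density check — tapestry corridor 13.96, fossil hall 13.21, kinetic sculpture 13.07, interactive orrery 11.50 are the best per m².
A density-first pass picks tapestry corridor + interactive orrery — 367 at 27 m².
The 27 m² tied up in tapestry corridor and interactive orrery is better spent on 2×fossil hall — total rises to 370 (28 m²).
Every other selection either busts 28 m² or fails to beat 370.

370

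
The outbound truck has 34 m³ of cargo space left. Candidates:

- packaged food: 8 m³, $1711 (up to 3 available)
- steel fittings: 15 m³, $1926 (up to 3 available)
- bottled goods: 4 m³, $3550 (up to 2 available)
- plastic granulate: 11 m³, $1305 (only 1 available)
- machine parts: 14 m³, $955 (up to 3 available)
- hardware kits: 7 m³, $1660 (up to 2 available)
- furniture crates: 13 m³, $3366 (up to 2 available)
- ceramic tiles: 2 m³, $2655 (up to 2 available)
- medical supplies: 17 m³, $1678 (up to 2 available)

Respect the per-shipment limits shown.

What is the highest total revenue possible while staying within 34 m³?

17487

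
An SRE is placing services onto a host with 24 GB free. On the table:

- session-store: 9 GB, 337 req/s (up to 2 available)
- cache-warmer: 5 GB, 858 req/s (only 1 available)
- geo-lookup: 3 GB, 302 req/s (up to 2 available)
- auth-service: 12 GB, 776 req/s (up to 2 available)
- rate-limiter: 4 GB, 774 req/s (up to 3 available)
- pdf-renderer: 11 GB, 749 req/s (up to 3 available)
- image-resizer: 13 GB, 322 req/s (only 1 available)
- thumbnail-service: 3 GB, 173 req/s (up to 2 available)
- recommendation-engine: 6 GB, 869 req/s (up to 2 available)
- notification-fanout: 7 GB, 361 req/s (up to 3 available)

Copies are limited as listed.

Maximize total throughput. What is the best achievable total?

4060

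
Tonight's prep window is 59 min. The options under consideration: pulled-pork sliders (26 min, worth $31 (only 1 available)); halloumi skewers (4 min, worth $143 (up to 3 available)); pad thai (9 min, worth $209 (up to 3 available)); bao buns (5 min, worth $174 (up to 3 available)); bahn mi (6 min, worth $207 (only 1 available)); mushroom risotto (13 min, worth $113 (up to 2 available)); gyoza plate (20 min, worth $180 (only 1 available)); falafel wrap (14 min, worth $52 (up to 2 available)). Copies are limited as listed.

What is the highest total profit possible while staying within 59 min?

Greedy by ratio would take 3×halloumi skewers + 2×pad thai + 3×bao buns + bahn mi: 51 min used, total 1576.
The 4 min tied up in halloumi skewers is better spent on pad thai — total rises to 1642 (56 min).
Every other selection either busts 59 min or exceeds an availability limit or fails to beat 1642.

1642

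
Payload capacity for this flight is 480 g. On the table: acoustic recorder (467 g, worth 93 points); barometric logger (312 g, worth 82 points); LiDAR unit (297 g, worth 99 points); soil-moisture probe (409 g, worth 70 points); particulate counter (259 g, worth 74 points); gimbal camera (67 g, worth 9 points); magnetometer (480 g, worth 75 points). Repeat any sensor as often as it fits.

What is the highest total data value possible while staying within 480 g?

The ratio ordering already packs tightly: LiDAR unit + 2×gimbal camera, 431 g, 117.
The spare 49 g is too small for any remaining sensor, and no exchange beats 117.

117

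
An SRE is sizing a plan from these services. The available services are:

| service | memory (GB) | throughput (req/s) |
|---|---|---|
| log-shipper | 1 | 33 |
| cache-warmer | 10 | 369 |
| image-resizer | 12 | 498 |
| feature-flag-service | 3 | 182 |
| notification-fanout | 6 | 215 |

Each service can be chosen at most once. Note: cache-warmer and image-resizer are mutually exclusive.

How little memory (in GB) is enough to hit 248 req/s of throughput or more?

7

Minimise GB subject to total throughput ≥ 248.
Taking log-shipper + notification-fanout gives 248 (≥ 248) for 7 GB.
Below 7 GB the best achievable stays under 248.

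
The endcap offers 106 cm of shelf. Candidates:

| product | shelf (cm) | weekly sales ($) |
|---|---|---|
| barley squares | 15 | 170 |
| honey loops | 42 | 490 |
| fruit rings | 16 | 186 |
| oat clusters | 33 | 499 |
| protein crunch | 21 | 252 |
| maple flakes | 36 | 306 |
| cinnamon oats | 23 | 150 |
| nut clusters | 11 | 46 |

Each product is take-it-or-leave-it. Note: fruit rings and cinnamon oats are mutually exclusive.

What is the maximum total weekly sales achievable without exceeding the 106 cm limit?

1345

Taking the top-ratio products first gives honey loops + oat clusters + protein crunch for 1241 (96 cm).
The 21 cm tied up in protein crunch is better spent on barley squares + fruit rings — total rises to 1345 (106 cm).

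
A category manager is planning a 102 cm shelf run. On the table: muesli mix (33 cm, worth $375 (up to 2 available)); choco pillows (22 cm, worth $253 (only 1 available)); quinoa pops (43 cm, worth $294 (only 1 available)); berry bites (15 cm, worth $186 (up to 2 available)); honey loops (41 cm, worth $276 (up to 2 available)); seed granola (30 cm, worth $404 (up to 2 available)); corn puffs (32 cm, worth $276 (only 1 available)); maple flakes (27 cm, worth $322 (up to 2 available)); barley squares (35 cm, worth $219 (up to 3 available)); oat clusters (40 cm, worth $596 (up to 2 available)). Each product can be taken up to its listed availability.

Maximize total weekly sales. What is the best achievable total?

1445

By weekly sales per cm: oat clusters 14.90, seed granola 13.47, berry bites 12.40 lead.
A density-first pass picks berry bites + 2×oat clusters — 1378 at 95 cm.
Replace berry bites with choco pillows: the trade gains 67 net, giving 1445 at 102 cm.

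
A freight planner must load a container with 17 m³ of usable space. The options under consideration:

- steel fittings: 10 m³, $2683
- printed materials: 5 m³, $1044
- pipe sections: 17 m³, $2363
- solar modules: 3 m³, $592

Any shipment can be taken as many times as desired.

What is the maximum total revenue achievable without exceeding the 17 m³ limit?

3867

A density-first pass picks steel fittings + printed materials — 3727 at 15 m³.
Dropping printed materials frees 5 m³; slotting in 2×solar modules (6 m³) lifts the total to 3867 at 16 m³.
Nothing else within 17 m³ beats 3867.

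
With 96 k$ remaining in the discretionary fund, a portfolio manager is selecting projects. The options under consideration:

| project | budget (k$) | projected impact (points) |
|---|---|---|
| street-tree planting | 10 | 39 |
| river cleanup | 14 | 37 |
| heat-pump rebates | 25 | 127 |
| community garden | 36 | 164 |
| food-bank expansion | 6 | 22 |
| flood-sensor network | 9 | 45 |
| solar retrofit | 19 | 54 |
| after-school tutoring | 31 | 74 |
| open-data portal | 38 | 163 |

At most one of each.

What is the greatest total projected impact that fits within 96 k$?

412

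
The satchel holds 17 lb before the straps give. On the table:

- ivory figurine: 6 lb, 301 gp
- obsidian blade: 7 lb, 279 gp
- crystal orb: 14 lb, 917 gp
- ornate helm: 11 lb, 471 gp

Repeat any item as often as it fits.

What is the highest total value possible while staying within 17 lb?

917

By value per lb: crystal orb 65.50, ivory figurine 50.17, ornate helm 42.82, obsidian blade 39.86 lead.
Best packing: crystal orb — 14 lb, 917 total.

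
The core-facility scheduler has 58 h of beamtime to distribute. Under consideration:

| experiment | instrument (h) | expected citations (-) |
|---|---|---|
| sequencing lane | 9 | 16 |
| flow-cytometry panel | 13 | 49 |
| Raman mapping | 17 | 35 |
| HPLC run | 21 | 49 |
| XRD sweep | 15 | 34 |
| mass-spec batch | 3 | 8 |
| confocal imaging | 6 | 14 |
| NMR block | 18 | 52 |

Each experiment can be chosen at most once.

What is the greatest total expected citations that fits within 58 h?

The ratio heuristic lands on flow-cytometry panel + HPLC run + mass-spec batch + NMR block (158) but leaves 3 h idle.
Replace mass-spec batch with confocal imaging: the trade gains 6 net, giving 164 at 58 h.
Runner-up sequencing lane + flow-cytometry panel + XRD sweep + mass-spec batch + NMR block tops out at 159.

164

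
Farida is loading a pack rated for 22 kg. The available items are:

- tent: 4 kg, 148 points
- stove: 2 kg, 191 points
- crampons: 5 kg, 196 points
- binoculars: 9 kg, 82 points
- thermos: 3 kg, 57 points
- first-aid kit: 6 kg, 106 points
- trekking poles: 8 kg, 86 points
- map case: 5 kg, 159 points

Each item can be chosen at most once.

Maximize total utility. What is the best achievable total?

800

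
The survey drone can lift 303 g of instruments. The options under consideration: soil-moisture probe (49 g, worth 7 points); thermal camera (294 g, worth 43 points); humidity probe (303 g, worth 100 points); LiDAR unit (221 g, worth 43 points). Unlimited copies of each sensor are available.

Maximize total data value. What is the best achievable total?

Best packing: humidity probe — 303 g, 100 total.

100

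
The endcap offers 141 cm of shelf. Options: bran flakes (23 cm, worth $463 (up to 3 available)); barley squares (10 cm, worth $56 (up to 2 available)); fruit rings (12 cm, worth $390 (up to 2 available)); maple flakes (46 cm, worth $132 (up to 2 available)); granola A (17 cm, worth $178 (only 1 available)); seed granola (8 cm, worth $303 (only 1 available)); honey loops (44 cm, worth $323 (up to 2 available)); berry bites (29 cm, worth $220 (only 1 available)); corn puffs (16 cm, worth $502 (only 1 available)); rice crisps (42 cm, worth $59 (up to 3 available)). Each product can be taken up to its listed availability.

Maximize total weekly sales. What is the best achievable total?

3×bran flakes + 2×fruit rings + granola A + seed granola + corn puffs uses 134 of the 141 cm and totals 3152.
Nothing else within 141 cm beats 3152.

3152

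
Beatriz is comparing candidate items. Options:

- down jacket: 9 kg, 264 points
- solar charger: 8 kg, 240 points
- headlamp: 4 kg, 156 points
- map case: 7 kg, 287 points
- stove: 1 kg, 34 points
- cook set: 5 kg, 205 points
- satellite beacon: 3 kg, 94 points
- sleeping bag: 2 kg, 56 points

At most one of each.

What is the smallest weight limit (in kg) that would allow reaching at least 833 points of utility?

Minimise kg subject to total utility ≥ 833.
solar charger + headlamp + map case + cook set: 888 utility at 24 kg.
Below 24 kg the best achievable stays under 833.

24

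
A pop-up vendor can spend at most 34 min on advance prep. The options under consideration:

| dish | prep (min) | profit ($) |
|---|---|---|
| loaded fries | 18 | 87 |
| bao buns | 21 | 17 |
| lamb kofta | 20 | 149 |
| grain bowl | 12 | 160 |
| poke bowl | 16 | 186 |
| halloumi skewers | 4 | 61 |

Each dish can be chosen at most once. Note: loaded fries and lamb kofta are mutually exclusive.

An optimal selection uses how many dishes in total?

Optimal total is 407.
One optimal bundle: grain bowl + poke bowl + halloumi skewers (32 min).
Any selection reaching 407 contains exactly 3 dishes.

3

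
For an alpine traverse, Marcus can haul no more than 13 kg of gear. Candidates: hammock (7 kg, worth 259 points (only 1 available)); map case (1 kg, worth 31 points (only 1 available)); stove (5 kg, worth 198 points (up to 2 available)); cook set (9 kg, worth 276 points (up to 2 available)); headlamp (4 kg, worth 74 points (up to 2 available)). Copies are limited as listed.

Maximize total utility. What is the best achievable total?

488

Greedy by ratio would take map case + 2×stove: 11 kg used, total 427.
Replace stove with hammock: the trade gains 61 net, giving 488 at 13 kg.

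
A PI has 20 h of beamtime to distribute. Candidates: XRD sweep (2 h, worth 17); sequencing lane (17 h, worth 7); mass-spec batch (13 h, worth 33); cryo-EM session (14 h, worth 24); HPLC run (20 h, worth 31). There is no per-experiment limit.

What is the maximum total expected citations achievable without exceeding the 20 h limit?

Best packing: 10×XRD sweep — 20 h, 170 total.
Every other selection either busts 20 h or fails to beat 170.

170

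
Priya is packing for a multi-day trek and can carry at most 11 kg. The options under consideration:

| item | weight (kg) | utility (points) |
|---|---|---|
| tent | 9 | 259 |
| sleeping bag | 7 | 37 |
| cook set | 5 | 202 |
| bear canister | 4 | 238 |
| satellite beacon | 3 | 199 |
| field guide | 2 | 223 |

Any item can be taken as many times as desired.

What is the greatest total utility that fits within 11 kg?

Best packing: 5×field guide — 10 kg, 1115 total.
Every other selection either busts 11 kg or fails to beat 1115.

1115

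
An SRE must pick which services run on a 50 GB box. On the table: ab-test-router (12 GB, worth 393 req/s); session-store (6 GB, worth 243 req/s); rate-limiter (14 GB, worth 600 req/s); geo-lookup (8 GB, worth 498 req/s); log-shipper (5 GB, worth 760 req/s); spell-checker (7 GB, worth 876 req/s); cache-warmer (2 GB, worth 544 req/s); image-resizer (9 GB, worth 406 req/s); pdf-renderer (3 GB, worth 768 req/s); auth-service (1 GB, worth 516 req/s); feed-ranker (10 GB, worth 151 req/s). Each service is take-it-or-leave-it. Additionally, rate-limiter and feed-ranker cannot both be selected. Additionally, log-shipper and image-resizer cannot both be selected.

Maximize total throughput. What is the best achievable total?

4805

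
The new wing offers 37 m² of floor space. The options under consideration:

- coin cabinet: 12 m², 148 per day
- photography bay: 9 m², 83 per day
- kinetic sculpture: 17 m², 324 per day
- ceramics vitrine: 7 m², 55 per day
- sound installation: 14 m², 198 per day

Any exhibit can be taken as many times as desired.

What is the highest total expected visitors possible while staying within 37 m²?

2×kinetic sculpture uses 34 of the 37 m² and totals 648.
Every other selection either busts 37 m² or fails to beat 648.

648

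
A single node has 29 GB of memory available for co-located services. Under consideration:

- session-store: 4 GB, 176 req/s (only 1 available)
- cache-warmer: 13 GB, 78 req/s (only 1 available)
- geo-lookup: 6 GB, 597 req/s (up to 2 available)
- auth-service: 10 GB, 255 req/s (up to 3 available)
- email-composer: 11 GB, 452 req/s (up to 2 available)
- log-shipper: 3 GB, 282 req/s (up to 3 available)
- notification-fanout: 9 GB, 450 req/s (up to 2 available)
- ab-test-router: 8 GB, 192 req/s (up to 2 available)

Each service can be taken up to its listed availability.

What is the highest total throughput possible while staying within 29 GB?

Filling by ratio: session-store + 2×geo-lookup + 3×log-shipper for 2216, with 4 GB left unused.
Replace session-store with ab-test-router: the trade gains 16 net, giving 2232 at 29 GB.
No other feasible combination exceeds 2232.

2232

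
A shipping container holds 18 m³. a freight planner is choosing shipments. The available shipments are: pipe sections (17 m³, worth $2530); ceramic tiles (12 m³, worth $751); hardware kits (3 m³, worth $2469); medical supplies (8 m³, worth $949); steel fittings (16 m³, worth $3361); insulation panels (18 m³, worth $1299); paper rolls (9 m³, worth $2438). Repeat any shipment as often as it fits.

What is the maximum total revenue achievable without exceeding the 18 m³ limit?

By revenue per m³: hardware kits 823.00, paper rolls 270.89, steel fittings 210.06, pipe sections 148.82 lead.
The ratio ordering already packs tightly: 6×hardware kits, 18 m³, 14814.
Every other selection either busts 18 m³ or fails to beat 14814.

14814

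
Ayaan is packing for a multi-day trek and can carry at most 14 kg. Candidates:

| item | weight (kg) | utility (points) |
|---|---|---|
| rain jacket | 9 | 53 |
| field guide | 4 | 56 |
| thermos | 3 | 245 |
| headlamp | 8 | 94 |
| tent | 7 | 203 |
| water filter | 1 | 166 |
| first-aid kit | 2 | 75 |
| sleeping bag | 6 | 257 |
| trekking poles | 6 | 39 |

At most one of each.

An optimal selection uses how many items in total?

4

Optimal total is 743.
One optimal bundle: thermos + water filter + first-aid kit + sleeping bag (12 kg).
Any selection reaching 743 contains exactly 4 items.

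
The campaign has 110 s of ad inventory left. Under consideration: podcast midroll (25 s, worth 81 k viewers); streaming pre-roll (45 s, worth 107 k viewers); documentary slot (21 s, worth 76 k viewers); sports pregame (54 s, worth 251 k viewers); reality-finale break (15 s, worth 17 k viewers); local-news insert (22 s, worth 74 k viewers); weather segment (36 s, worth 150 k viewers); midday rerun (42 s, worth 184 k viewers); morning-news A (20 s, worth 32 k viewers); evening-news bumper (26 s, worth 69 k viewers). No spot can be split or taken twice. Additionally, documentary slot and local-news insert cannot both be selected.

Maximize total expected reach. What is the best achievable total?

Best packing: sports pregame + midday rerun — 96 s, 435 total.
No other feasible combination exceeds 435.

435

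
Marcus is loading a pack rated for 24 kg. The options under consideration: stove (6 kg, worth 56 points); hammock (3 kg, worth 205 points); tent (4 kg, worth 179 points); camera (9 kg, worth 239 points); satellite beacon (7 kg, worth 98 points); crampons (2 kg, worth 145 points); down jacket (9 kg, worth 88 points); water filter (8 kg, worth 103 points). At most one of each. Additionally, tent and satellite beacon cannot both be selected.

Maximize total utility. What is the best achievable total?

824

Best packing: stove + hammock + tent + camera + crampons — 24 kg, 824 total.
The closest alternative, hammock + tent + camera + crampons, reaches only 768.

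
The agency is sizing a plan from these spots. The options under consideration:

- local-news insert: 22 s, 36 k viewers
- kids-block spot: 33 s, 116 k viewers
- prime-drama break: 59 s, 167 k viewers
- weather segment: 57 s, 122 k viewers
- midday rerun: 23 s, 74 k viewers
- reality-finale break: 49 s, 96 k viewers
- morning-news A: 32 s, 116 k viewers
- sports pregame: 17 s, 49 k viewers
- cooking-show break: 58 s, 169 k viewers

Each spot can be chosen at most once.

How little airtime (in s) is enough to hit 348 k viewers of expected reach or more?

105

Need the lightest bundle worth ≥ 348.
kids-block spot + midday rerun + morning-news A + sports pregame reaches 355 using 105 s.
Any bundle with less than 105 s falls short of 348.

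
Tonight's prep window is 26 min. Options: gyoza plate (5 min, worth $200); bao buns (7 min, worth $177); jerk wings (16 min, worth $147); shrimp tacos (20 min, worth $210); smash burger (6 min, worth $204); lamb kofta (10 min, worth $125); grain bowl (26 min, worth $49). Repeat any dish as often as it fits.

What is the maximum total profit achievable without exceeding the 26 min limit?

The ratio heuristic lands on 5×gyoza plate (1000) but leaves 1 min idle.
Replace gyoza plate with smash burger: the trade gains 4 net, giving 1004 at 26 min.
That's the maximum — no swap from here does better than 1004.

1004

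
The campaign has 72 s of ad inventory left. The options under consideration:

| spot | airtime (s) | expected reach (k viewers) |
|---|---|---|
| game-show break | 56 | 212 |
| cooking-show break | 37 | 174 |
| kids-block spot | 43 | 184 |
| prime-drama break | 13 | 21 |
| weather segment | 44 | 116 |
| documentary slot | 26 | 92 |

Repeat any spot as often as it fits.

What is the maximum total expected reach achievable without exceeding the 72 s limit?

276

Ranking by ratio (expected reach/s): cooking-show break 4.70, kids-block spot 4.28, game-show break 3.79, documentary slot 3.54.
Taking the top-ratio spots first gives cooking-show break + documentary slot for 266 (63 s).
Dropping cooking-show break frees 37 s; slotting in kids-block spot (43 s) lifts the total to 276 at 69 s.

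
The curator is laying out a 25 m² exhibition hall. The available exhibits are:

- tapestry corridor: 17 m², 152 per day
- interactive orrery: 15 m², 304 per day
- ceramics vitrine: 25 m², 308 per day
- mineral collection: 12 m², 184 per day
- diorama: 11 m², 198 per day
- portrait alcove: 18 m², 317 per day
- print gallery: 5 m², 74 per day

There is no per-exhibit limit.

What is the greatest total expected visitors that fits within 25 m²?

452

Interactive orrery + 2×print gallery uses 25 of the 25 m² and totals 452.
Every other selection either busts 25 m² or fails to beat 452.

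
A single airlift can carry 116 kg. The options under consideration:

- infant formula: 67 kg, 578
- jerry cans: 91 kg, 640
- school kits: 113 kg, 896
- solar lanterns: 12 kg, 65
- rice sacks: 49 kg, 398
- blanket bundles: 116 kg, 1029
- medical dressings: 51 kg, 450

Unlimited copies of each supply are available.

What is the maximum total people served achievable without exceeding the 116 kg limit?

1029

Best packing: blanket bundles — 116 kg, 1029 total.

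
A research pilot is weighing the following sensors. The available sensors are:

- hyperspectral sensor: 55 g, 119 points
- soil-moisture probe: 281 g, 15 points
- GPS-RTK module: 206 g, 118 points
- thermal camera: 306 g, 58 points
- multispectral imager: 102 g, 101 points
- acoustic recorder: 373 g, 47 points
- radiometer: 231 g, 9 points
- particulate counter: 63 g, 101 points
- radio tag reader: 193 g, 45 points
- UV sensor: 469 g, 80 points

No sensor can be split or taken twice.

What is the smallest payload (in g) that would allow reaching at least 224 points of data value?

Minimise g subject to total data value ≥ 224.
hyperspectral sensor + multispectral imager + particulate counter reaches 321 using 220 g.
Any bundle with less than 220 g falls short of 224.

220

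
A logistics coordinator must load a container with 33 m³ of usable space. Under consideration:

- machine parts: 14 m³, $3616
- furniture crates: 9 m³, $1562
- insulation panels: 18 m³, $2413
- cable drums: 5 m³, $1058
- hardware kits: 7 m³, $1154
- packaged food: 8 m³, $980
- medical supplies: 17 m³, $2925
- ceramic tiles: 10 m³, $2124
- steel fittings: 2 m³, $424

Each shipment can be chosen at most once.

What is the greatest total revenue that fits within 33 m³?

Ranking by ratio (revenue/m³): machine parts 258.29, ceramic tiles 212.40, steel fittings 212.00, cable drums 211.60.
The ratio heuristic lands on machine parts + cable drums + ceramic tiles + steel fittings (7222) but leaves 2 m³ idle.
Dropping cable drums frees 5 m³; slotting in hardware kits (7 m³) lifts the total to 7318 at 33 m³.
Next best is machine parts + furniture crates + ceramic tiles at 7302 (33 m³) — short by 16.

7318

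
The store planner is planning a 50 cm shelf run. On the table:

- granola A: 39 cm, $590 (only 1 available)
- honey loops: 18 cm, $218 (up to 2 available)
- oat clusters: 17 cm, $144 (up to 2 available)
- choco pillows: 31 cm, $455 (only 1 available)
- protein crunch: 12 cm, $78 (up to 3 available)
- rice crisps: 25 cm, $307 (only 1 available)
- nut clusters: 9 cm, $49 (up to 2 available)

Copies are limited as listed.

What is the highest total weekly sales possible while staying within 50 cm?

673

Ranking by ratio (weekly sales/cm): granola A 15.13, choco pillows 14.68, rice crisps 12.28.
A density-first pass picks granola A + nut clusters — 639 at 48 cm.
The 48 cm tied up in granola A and nut clusters is better spent on honey loops + choco pillows — total rises to 673 (49 cm).
Every other selection either busts 50 cm or exceeds an availability limit or fails to beat 673.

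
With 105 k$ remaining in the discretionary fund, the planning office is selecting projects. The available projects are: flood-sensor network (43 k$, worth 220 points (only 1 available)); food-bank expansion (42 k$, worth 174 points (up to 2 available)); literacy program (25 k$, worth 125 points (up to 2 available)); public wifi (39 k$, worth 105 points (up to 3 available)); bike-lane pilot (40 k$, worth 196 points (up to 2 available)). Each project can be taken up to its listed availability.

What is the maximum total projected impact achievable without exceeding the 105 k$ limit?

517

By projected impact per k$: flood-sensor network 5.12, literacy program 5.00, bike-lane pilot 4.90, food-bank expansion 4.14 lead.
Filling by ratio: flood-sensor network + 2×literacy program for 470, with 12 k$ left unused.
The 68 k$ tied up in flood-sensor network and literacy program is better spent on 2×bike-lane pilot — total rises to 517 (105 k$).
No other feasible combination exceeds 517.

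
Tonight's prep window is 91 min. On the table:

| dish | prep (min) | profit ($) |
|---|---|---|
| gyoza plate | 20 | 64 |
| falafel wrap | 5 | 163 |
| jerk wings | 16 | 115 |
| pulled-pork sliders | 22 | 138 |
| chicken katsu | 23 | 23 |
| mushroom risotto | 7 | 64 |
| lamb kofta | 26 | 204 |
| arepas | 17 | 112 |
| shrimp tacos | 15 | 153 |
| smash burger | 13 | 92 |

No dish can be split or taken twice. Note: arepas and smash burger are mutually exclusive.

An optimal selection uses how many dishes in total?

Best achievable profit is 837.
One optimal bundle: falafel wrap + jerk wings + pulled-pork sliders + mushroom risotto + lamb kofta + shrimp tacos (91 min).
Every optimal selection uses 6 dishes.

6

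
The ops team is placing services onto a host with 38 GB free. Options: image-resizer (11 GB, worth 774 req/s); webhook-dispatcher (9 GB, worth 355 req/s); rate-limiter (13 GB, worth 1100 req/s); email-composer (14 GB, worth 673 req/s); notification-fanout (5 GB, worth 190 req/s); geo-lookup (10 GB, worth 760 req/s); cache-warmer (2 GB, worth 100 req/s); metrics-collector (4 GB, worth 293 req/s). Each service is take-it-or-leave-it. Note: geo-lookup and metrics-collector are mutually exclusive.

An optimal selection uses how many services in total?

4

Best achievable throughput is 2734.
For example image-resizer + rate-limiter + geo-lookup + cache-warmer achieves it, using 36 GB.
Any selection reaching 2734 contains exactly 4 services.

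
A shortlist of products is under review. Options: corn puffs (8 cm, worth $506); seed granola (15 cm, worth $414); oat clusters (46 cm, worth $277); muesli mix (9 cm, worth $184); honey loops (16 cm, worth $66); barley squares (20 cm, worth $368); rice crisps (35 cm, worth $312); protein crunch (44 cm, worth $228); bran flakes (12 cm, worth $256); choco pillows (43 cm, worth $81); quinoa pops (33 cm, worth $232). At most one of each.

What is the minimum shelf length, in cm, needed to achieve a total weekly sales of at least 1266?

Minimise cm subject to total weekly sales ≥ 1266.
Taking corn puffs + seed granola + barley squares gives 1288 (≥ 1266) for 43 cm.
Any bundle with less than 43 cm falls short of 1266.

43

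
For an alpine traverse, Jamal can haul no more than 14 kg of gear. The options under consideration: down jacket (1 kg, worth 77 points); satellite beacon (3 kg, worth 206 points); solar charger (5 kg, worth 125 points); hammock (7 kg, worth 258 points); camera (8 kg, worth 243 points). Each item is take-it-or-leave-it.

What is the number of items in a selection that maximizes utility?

The maximum utility within 14 kg is 541.
down jacket + satellite beacon + hammock hits 541 at 11 kg.
Every optimal selection uses 3 items.

3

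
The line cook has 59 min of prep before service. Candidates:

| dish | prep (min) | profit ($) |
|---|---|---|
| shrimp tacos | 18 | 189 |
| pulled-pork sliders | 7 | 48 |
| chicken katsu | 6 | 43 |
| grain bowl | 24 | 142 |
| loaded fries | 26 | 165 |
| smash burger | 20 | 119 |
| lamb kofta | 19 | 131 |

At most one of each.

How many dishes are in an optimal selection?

4

Best achievable profit is 445.
For example shrimp tacos + pulled-pork sliders + chicken katsu + loaded fries achieves it, using 57 min.
Any selection reaching 445 contains exactly 4 dishes.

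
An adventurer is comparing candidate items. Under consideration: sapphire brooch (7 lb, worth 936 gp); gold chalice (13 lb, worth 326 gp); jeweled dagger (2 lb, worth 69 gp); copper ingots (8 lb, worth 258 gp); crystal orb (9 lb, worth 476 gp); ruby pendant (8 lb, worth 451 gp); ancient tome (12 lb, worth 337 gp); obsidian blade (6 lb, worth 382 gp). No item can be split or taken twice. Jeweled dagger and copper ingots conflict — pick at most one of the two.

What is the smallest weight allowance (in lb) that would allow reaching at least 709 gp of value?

Minimise lb subject to total value ≥ 709.
sapphire brooch reaches 936 using 7 lb.
Below 7 lb the best achievable stays under 709.

7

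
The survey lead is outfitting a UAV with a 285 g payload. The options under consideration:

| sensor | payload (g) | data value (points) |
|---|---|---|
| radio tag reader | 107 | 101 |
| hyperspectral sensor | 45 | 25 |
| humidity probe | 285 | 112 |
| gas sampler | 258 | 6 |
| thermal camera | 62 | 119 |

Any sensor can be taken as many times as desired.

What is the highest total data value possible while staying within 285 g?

The ratio ordering already packs tightly: 4×thermal camera, 248 g, 476.

476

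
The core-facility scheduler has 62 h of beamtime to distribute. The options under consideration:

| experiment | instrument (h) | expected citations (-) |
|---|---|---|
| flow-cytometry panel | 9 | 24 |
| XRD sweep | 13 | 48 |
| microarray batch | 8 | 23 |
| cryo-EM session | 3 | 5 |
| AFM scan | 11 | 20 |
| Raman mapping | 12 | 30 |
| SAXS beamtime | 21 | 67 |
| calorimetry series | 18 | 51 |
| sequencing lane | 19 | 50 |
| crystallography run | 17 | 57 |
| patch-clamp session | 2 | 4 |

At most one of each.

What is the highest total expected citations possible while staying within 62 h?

Density check — XRD sweep 3.69, crystallography run 3.35, SAXS beamtime 3.19 are the best per h.
The ratio heuristic lands on XRD sweep + microarray batch + SAXS beamtime + crystallography run + patch-clamp session (199) but leaves 1 h idle.
Dropping patch-clamp session frees 2 h; slotting in cryo-EM session (3 h) lifts the total to 200 at 62 h.
Flow-cytometry panel + XRD sweep + SAXS beamtime + crystallography run + patch-clamp session (62 h) also reaches 200 — a tie, but nothing goes higher.

200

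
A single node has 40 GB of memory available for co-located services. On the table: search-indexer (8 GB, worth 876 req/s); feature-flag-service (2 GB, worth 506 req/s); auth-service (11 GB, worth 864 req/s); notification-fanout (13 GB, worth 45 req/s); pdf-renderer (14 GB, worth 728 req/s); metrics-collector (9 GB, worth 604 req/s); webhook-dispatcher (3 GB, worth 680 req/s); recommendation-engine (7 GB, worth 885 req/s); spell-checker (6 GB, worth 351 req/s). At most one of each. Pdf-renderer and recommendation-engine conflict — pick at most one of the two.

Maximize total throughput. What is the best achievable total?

Best packing: search-indexer + feature-flag-service + auth-service + metrics-collector + webhook-dispatcher + recommendation-engine — 40 GB, 4415 total.
An exhaustive check of the 512 subsets confirms 4415.

4415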